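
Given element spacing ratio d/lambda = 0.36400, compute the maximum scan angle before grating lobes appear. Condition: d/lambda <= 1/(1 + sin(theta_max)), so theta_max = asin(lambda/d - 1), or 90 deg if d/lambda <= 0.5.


lambda/d - 1 = 1/0.36400 - 1 = 1.747253 >= 1
d/lambda <= 0.5, so the array can scan to endfire without grating lobes: theta_max = 90 deg

90 deg


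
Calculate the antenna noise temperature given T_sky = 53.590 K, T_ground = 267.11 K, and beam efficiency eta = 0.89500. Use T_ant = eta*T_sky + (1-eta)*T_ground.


T_ant = 0.89500 * 53.590 + (1 - 0.89500) * 267.11 = 76.01 K

76.01 K


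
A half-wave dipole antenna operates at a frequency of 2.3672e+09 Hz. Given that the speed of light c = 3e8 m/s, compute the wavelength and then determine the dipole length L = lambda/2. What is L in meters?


lambda = c / f = 3.0000e+08 / 2.3672e+09 = 0.1267320 m
L = lambda / 2 = 0.1267320 / 2 = 0.06337 m

0.06337 m


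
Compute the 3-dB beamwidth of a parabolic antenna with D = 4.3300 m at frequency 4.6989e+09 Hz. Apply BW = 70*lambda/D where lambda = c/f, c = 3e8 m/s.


lambda = c / f = 3.0000e+08 / 4.6989e+09 = 0.06384473 m
BW = 70 * 0.06384473 / 4.3300 = 1.032 deg

1.032 deg


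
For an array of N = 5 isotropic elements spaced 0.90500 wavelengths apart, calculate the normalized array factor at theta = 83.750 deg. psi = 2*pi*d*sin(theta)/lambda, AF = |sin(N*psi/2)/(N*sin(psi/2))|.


psi = 2*pi*0.90500*sin(83.750 deg) = 5.652485 rad
AF = |sin(5*5.652485/2) / (5*sin(5.652485/2))| = 0.6448

0.6448


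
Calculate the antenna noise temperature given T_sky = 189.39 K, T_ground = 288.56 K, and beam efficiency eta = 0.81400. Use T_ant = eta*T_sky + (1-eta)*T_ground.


T_ant = 0.81400 * 189.39 + (1 - 0.81400) * 288.56 = 207.8 K

207.8 K


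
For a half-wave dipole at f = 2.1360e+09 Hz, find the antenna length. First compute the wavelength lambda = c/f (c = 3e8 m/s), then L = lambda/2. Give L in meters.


lambda = c / f = 3.0000e+08 / 2.1360e+09 = 0.1404494 m
L = lambda / 2 = 0.1404494 / 2 = 0.07022 m

0.07022 m


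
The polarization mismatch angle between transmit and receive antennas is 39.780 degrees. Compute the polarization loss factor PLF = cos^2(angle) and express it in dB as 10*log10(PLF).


PLF_linear = cos^2(39.780 deg) = 0.5906029
PLF_dB = 10 * log10(0.5906029) = -2.287 dB

-2.287 dB


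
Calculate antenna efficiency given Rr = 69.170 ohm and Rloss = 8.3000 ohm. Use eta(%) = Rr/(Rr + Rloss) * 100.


eta = 69.170 / (69.170 + 8.3000) * 100 = 89.29%

89.29%


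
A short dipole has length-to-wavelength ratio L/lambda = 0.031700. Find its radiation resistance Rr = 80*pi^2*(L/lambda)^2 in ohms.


Rr = 80 * pi^2 * (0.031700)^2 = 80 * 9.869604 * 1.004890e-03 = 0.7934 ohm

0.7934 ohm


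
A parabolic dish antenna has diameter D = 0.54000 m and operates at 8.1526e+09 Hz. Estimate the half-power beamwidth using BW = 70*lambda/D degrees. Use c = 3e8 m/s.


lambda = c / f = 3.0000e+08 / 8.1526e+09 = 0.03679808 m
BW = 70 * 0.03679808 / 0.54000 = 4.770 deg

4.770 deg


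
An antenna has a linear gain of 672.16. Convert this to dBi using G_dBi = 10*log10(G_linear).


G_dBi = 10 * log10(672.16) = 28.27 dBi

28.27 dBi


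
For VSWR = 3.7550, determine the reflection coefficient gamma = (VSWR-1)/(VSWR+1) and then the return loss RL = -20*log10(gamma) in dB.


gamma = (3.7550 - 1) / (3.7550 + 1) = 0.5793901
RL = -20 * log10(0.5793901) = 4.741 dB

4.741 dB


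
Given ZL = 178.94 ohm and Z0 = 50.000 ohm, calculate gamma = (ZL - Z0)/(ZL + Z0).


gamma = (178.94 - 50.000) / (178.94 + 50.000) = 0.5632

0.5632


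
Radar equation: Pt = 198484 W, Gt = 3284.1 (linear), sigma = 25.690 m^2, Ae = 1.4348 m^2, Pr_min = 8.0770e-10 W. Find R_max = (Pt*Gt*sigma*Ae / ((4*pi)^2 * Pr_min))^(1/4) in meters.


R^4 = 198484*3284.1*25.690*1.4348 / ((4*pi)^2 * 8.0770e-10) = 1.883769e+17
R_max = 1.883769e+17^0.25 = 20833 m

20833 m


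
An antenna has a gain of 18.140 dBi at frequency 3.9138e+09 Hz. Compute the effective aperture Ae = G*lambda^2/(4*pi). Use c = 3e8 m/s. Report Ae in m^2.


lambda = c / f = 3.0000e+08 / 3.9138e+09 = 0.07665185 m
G_linear = 10^(18.140/10) = 65.16284
Ae = G_linear * lambda^2 / (4*pi) = 65.16284 * 0.07665185^2 / (4*pi) = 0.03047 m^2

0.03047 m^2


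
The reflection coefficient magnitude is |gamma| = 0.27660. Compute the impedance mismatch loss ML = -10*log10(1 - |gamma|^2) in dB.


ML = -10 * log10(1 - 0.27660^2) = -10 * log10(0.92349244) = 0.3457 dB

0.3457 dB


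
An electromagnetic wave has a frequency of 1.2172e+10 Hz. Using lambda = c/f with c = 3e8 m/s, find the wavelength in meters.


lambda = c / f = 3.0000e+08 / 1.2172e+10 = 0.02465 m

0.02465 m


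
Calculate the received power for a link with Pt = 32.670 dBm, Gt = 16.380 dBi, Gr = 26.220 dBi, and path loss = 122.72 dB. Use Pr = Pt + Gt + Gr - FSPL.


Pr = 32.670 + 16.380 + 26.220 - 122.72 = -47.45 dBm

-47.45 dBm


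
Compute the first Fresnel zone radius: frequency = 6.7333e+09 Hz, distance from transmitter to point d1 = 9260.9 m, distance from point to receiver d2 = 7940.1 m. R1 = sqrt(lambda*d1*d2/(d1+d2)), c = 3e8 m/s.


lambda = c / f = 3.0000e+08 / 6.7333e+09 = 0.04455468 m
R1 = sqrt(0.04455468 * 9260.9 * 7940.1 / (9260.9 + 7940.1)) = 13.80 m

13.80 m


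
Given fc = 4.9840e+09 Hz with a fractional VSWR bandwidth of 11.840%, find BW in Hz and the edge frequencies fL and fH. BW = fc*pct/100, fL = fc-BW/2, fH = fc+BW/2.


BW = 4.9840e+09 * 11.840/100 = 5.901056e+08 Hz
fL = 4.9840e+09 - 5.901056e+08/2 = 4.689e+09 Hz
fH = 4.9840e+09 + 5.901056e+08/2 = 5.279e+09 Hz

BW=5.901e+08 Hz, fL=4.689e+09 Hz, fH=5.279e+09 Hz


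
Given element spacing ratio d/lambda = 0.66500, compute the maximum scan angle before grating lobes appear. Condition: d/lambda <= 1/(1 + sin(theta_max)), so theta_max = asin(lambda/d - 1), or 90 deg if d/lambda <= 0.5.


lambda/d - 1 = 1/0.66500 - 1 = 0.5037594
theta_max = asin(0.5037594) = 30.25 deg

30.25 deg


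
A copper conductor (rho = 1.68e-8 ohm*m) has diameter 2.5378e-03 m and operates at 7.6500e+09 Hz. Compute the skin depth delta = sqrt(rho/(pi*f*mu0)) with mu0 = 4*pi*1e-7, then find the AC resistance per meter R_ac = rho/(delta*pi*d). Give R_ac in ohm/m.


delta = sqrt(1.68e-8 / (pi * 7.6500e+09 * 4*pi*1e-7)) = 7.458372e-07 m
R_ac = 1.68e-8 / (7.458372e-07 * pi * 2.5378e-03) = 2.825 ohm/m

2.825 ohm/m


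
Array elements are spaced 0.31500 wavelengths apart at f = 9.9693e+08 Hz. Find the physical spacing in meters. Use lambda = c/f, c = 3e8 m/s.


lambda = c / f = 3.0000e+08 / 9.9693e+08 = 0.3009238 m
d = 0.31500 * 0.3009238 = 0.09479 m

0.09479 m


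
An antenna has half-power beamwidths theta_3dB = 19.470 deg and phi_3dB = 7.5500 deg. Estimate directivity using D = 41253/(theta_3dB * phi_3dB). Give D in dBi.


D_linear = 41253 / (19.470 * 7.5500) = 280.6355
D_dBi = 10 * log10(280.6355) = 24.48 dBi

24.48 dBi


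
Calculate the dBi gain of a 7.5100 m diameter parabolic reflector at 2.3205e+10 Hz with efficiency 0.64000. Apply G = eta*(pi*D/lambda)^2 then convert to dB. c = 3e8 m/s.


lambda = c / f = 3.0000e+08 / 2.3205e+10 = 0.01292825 m
G_linear = 0.64000 * (pi * 7.5100 / 0.01292825)^2 = 2.131474e+06
G_dBi = 10 * log10(2.131474e+06) = 63.29 dBi

63.29 dBi


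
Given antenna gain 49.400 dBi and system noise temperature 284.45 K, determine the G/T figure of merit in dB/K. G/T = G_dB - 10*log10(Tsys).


G/T = 49.400 - 10*log10(284.45) = 49.400 - 24.54006 = 24.86 dB/K

24.86 dB/K


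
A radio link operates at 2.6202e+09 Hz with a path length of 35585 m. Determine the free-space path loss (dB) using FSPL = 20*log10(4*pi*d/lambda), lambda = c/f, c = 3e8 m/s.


lambda = c / f = 3.0000e+08 / 2.6202e+09 = 0.1144951 m
FSPL = 20 * log10(4*pi*35585/0.1144951) = 131.8 dB

131.8 dB


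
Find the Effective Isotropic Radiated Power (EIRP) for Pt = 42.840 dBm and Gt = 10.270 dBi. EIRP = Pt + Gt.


EIRP = Pt + Gt = 42.840 + 10.270 = 53.11 dBm

53.11 dBm


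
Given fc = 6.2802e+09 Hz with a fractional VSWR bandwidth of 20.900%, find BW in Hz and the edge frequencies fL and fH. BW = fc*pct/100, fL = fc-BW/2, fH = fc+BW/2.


BW = 6.2802e+09 * 20.900/100 = 1.312562e+09 Hz
fL = 6.2802e+09 - 1.312562e+09/2 = 5.624e+09 Hz
fH = 6.2802e+09 + 1.312562e+09/2 = 6.936e+09 Hz

BW=1.313e+09 Hz, fL=5.624e+09 Hz, fH=6.936e+09 Hz


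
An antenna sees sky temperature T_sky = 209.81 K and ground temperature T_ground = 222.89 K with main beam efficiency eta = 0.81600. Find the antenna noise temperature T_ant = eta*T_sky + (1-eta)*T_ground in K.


T_ant = 0.81600 * 209.81 + (1 - 0.81600) * 222.89 = 212.2 K

212.2 K


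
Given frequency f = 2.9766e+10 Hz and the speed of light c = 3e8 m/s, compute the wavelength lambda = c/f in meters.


lambda = c / f = 3.0000e+08 / 2.9766e+10 = 0.01008 m

0.01008 m


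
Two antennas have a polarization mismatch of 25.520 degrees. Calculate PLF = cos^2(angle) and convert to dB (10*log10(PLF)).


PLF_linear = cos^2(25.520 deg) = 0.8143888
PLF_dB = 10 * log10(0.8143888) = -0.8917 dB

-0.8917 dB


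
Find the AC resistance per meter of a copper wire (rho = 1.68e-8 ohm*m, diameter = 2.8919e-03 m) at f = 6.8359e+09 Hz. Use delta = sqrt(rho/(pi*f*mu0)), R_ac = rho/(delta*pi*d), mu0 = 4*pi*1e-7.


delta = sqrt(1.68e-8 / (pi * 6.8359e+09 * 4*pi*1e-7)) = 7.889999e-07 m
R_ac = 1.68e-8 / (7.889999e-07 * pi * 2.8919e-03) = 2.344 ohm/m

2.344 ohm/m


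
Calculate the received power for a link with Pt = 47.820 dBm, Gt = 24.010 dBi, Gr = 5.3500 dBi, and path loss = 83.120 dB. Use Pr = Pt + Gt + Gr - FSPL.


Pr = 47.820 + 24.010 + 5.3500 - 83.120 = -5.94 dBm

-5.94 dBm


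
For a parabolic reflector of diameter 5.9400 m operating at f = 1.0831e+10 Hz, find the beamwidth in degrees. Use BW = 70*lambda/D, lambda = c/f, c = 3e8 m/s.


lambda = c / f = 3.0000e+08 / 1.0831e+10 = 0.02769827 m
BW = 70 * 0.02769827 / 5.9400 = 0.3264 deg

0.3264 deg


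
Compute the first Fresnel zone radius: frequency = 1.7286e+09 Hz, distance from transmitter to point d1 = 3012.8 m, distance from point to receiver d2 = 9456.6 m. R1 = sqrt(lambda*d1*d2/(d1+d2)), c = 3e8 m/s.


lambda = c / f = 3.0000e+08 / 1.7286e+09 = 0.1735509 m
R1 = sqrt(0.1735509 * 3012.8 * 9456.6 / (3012.8 + 9456.6)) = 19.91 m

19.91 m


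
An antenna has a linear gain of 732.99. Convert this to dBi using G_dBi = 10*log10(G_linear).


G_dBi = 10 * log10(732.99) = 28.65 dBi

28.65 dBi


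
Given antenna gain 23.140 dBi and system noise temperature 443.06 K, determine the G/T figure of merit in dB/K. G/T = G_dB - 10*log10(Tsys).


G/T = 23.140 - 10*log10(443.06) = 23.140 - 26.46463 = -3.325 dB/K

-3.325 dB/K


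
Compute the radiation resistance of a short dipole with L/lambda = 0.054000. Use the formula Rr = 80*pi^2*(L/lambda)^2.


Rr = 80 * pi^2 * (0.054000)^2 = 80 * 9.869604 * 2.916000e-03 = 2.302 ohm

2.302 ohm


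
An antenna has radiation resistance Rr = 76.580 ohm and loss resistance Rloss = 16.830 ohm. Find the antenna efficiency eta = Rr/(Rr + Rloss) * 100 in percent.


eta = 76.580 / (76.580 + 16.830) * 100 = 81.98%

81.98%


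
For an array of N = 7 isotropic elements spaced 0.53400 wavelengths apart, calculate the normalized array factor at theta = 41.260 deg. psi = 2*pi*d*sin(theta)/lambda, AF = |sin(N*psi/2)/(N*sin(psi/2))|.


psi = 2*pi*0.53400*sin(41.260 deg) = 2.212691 rad
AF = |sin(7*2.212691/2) / (7*sin(2.212691/2))| = 0.1588

0.1588


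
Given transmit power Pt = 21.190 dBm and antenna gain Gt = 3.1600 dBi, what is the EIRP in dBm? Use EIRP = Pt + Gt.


EIRP = Pt + Gt = 21.190 + 3.1600 = 24.35 dBm

24.35 dBm


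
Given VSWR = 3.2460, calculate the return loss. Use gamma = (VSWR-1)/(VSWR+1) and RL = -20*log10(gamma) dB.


gamma = (3.2460 - 1) / (3.2460 + 1) = 0.5289684
RL = -20 * log10(0.5289684) = 5.531 dB

5.531 dB


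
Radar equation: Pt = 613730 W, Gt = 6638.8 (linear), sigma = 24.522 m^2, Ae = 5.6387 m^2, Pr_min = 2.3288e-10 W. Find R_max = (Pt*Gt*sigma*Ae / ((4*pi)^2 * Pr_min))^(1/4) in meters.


R^4 = 613730*6638.8*24.522*5.6387 / ((4*pi)^2 * 2.3288e-10) = 1.531969e+19
R_max = 1.531969e+19^0.25 = 62562 m

62562 m


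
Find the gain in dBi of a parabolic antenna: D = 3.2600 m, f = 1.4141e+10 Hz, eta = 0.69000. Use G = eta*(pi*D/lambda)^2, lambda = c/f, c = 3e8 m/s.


lambda = c / f = 3.0000e+08 / 1.4141e+10 = 0.02121491 m
G_linear = 0.69000 * (pi * 3.2600 / 0.02121491)^2 = 160805.8
G_dBi = 10 * log10(160805.8) = 52.06 dBi

52.06 dBi


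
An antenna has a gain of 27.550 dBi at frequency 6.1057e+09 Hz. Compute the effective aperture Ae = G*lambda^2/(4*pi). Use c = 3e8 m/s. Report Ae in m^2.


lambda = c / f = 3.0000e+08 / 6.1057e+09 = 0.04913442 m
G_linear = 10^(27.550/10) = 568.8529
Ae = G_linear * lambda^2 / (4*pi) = 568.8529 * 0.04913442^2 / (4*pi) = 0.1093 m^2

0.1093 m^2


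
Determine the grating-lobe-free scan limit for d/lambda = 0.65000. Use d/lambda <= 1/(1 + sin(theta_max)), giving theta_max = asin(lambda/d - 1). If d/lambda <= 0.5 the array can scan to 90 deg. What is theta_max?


lambda/d - 1 = 1/0.65000 - 1 = 0.5384615
theta_max = asin(0.5384615) = 32.58 deg

32.58 deg


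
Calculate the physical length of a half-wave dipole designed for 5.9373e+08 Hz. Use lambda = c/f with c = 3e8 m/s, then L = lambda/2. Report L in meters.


lambda = c / f = 3.0000e+08 / 5.9373e+08 = 0.5052802 m
L = lambda / 2 = 0.5052802 / 2 = 0.2526 m

0.2526 m


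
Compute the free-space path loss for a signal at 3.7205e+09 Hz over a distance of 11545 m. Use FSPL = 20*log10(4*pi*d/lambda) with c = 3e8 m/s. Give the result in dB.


lambda = c / f = 3.0000e+08 / 3.7205e+09 = 0.08063432 m
FSPL = 20 * log10(4*pi*11545/0.08063432) = 125.1 dB

125.1 dB


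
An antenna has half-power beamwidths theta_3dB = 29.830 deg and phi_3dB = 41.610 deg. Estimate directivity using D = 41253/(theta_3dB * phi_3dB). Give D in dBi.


D_linear = 41253 / (29.830 * 41.610) = 33.23568
D_dBi = 10 * log10(33.23568) = 15.22 dBi

15.22 dBi


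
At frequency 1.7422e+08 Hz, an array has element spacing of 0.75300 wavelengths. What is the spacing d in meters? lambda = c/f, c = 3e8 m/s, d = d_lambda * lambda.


lambda = c / f = 3.0000e+08 / 1.7422e+08 = 1.721961 m
d = 0.75300 * 1.721961 = 1.297 m

1.297 m


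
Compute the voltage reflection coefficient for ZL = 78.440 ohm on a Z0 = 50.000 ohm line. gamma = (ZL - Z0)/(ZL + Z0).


gamma = (78.440 - 50.000) / (78.440 + 50.000) = 0.2214

0.2214


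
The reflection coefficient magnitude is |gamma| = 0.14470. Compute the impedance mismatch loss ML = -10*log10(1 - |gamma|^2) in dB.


ML = -10 * log10(1 - 0.14470^2) = -10 * log10(0.97906191) = 0.09190 dB

0.09190 dB


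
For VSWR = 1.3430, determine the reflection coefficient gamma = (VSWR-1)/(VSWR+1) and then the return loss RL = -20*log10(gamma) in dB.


gamma = (1.3430 - 1) / (1.3430 + 1) = 0.1463935
RL = -20 * log10(0.1463935) = 16.69 dB

16.69 dB


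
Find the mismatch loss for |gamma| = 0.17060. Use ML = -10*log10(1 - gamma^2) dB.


ML = -10 * log10(1 - 0.17060^2) = -10 * log10(0.97089564) = 0.1283 dB

0.1283 dB


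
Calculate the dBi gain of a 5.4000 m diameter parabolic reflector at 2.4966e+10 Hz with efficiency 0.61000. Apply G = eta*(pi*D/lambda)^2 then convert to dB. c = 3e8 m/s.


lambda = c / f = 3.0000e+08 / 2.4966e+10 = 0.01201634 m
G_linear = 0.61000 * (pi * 5.4000 / 0.01201634)^2 = 1.215830e+06
G_dBi = 10 * log10(1.215830e+06) = 60.85 dBi

60.85 dBi


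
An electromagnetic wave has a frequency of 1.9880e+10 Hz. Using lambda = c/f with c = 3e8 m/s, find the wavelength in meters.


lambda = c / f = 3.0000e+08 / 1.9880e+10 = 0.01509 m

0.01509 m


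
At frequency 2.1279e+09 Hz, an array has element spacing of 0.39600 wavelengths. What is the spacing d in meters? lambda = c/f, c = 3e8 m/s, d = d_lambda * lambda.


lambda = c / f = 3.0000e+08 / 2.1279e+09 = 0.1409841 m
d = 0.39600 * 0.1409841 = 0.05583 m

0.05583 m


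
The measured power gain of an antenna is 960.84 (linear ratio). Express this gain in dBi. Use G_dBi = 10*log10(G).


G_dBi = 10 * log10(960.84) = 29.83 dBi

29.83 dBi


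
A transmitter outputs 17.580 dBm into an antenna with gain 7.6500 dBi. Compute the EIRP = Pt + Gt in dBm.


EIRP = Pt + Gt = 17.580 + 7.6500 = 25.23 dBm

25.23 dBm


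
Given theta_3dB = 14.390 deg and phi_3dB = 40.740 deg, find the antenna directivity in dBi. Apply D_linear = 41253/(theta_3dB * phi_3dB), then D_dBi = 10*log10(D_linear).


D_linear = 41253 / (14.390 * 40.740) = 70.36776
D_dBi = 10 * log10(70.36776) = 18.47 dBi

18.47 dBi


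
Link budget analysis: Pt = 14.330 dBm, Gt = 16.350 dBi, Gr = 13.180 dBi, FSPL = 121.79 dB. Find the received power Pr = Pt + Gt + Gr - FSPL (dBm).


Pr = 14.330 + 16.350 + 13.180 - 121.79 = -77.93 dBm

-77.93 dBm


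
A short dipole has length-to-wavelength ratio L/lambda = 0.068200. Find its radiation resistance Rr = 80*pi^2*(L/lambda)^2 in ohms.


Rr = 80 * pi^2 * (0.068200)^2 = 80 * 9.869604 * 4.651240e-03 = 3.672 ohm

3.672 ohm


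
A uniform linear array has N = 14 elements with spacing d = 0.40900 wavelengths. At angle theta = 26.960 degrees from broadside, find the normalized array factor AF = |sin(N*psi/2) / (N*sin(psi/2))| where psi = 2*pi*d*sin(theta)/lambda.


psi = 2*pi*0.40900*sin(26.960 deg) = 1.165076 rad
AF = |sin(14*1.165076/2) / (14*sin(1.165076/2))| = 0.1240

0.1240


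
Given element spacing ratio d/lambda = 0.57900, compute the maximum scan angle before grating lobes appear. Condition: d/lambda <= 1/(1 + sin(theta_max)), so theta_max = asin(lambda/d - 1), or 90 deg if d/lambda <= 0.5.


lambda/d - 1 = 1/0.57900 - 1 = 0.7271157
theta_max = asin(0.7271157) = 46.65 deg

46.65 deg


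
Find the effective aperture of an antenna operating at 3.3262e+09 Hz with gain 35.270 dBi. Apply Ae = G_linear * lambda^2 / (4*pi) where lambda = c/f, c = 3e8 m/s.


lambda = c / f = 3.0000e+08 / 3.3262e+09 = 0.09019301 m
G_linear = 10^(35.270/10) = 3365.116
Ae = G_linear * lambda^2 / (4*pi) = 3365.116 * 0.09019301^2 / (4*pi) = 2.178 m^2

2.178 m^2


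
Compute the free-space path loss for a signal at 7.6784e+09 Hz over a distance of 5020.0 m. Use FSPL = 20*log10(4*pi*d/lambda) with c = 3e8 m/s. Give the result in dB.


lambda = c / f = 3.0000e+08 / 7.6784e+09 = 0.03907064 m
FSPL = 20 * log10(4*pi*5020.0/0.03907064) = 124.2 dB

124.2 dB


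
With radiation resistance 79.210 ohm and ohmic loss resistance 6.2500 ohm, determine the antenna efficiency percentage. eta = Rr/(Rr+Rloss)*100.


eta = 79.210 / (79.210 + 6.2500) * 100 = 92.69%

92.69%


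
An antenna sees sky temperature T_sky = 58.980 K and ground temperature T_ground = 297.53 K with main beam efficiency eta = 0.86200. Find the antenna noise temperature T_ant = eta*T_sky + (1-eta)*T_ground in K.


T_ant = 0.86200 * 58.980 + (1 - 0.86200) * 297.53 = 91.90 K

91.90 K


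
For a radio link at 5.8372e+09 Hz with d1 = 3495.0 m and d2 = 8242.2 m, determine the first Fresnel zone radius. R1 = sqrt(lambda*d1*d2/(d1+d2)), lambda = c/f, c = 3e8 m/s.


lambda = c / f = 3.0000e+08 / 5.8372e+09 = 0.05139450 m
R1 = sqrt(0.05139450 * 3495.0 * 8242.2 / (3495.0 + 8242.2)) = 11.23 m

11.23 m


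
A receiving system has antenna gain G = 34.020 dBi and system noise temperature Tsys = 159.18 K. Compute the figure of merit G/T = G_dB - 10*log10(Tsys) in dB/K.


G/T = 34.020 - 10*log10(159.18) = 34.020 - 22.01889 = 12.00 dB/K

12.00 dB/K


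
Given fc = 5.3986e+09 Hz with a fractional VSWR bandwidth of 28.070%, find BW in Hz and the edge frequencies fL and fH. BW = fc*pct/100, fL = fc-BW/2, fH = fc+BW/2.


BW = 5.3986e+09 * 28.070/100 = 1.515387e+09 Hz
fL = 5.3986e+09 - 1.515387e+09/2 = 4.641e+09 Hz
fH = 5.3986e+09 + 1.515387e+09/2 = 6.156e+09 Hz

BW=1.515e+09 Hz, fL=4.641e+09 Hz, fH=6.156e+09 Hz


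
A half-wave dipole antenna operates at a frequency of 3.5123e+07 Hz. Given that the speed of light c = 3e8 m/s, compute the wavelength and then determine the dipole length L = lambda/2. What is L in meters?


lambda = c / f = 3.0000e+08 / 3.5123e+07 = 8.541412 m
L = lambda / 2 = 8.541412 / 2 = 4.271 m

4.271 m


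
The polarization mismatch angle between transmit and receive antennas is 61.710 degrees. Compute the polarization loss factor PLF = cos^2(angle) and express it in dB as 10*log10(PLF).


PLF_linear = cos^2(61.710 deg) = 0.2246139
PLF_dB = 10 * log10(0.2246139) = -6.486 dB

-6.486 dB


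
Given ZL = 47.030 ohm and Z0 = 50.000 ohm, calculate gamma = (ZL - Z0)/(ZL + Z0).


gamma = (47.030 - 50.000) / (47.030 + 50.000) = -0.03061

-0.03061


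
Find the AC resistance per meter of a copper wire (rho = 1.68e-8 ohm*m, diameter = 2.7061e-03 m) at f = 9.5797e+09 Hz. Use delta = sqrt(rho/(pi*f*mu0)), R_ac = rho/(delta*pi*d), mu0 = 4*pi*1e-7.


delta = sqrt(1.68e-8 / (pi * 9.5797e+09 * 4*pi*1e-7)) = 6.664980e-07 m
R_ac = 1.68e-8 / (6.664980e-07 * pi * 2.7061e-03) = 2.965 ohm/m

2.965 ohm/m


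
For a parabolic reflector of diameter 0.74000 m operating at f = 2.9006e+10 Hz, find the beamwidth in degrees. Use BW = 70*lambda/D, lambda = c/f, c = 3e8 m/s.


lambda = c / f = 3.0000e+08 / 2.9006e+10 = 0.01034269 m
BW = 70 * 0.01034269 / 0.74000 = 0.9784 deg

0.9784 deg


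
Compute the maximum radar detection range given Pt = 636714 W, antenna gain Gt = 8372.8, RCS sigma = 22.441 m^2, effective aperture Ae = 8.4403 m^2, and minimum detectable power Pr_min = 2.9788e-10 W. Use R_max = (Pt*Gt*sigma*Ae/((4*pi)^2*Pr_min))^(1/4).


R^4 = 636714*8372.8*22.441*8.4403 / ((4*pi)^2 * 2.9788e-10) = 2.146615e+19
R_max = 2.146615e+19^0.25 = 68067 m

68067 m


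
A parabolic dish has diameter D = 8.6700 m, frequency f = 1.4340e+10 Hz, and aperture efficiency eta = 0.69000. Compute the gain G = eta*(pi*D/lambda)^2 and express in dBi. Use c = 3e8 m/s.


lambda = c / f = 3.0000e+08 / 1.4340e+10 = 0.02092050 m
G_linear = 0.69000 * (pi * 8.6700 / 0.02092050)^2 = 1.169615e+06
G_dBi = 10 * log10(1.169615e+06) = 60.68 dBi

60.68 dBi


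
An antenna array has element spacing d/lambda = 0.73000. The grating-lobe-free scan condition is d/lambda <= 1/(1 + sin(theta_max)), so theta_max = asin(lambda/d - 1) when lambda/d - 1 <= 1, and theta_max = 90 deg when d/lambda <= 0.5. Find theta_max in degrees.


lambda/d - 1 = 1/0.73000 - 1 = 0.3698630
theta_max = asin(0.3698630) = 21.71 deg

21.71 deg


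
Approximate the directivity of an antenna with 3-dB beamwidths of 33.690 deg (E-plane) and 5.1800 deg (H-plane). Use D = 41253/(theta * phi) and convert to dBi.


D_linear = 41253 / (33.690 * 5.1800) = 236.3876
D_dBi = 10 * log10(236.3876) = 23.74 dBi

23.74 dBi


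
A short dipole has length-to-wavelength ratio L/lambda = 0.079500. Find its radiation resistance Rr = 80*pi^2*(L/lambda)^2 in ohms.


Rr = 80 * pi^2 * (0.079500)^2 = 80 * 9.869604 * 6.320250e-03 = 4.990 ohm

4.990 ohm


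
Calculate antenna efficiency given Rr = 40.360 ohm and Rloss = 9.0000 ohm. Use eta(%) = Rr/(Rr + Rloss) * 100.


eta = 40.360 / (40.360 + 9.0000) * 100 = 81.77%

81.77%


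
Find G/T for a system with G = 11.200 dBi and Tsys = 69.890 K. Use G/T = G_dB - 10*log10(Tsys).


G/T = 11.200 - 10*log10(69.890) = 11.200 - 18.44415 = -7.244 dB/K

-7.244 dB/K


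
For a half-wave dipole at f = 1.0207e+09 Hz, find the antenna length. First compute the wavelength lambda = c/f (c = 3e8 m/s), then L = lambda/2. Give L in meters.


lambda = c / f = 3.0000e+08 / 1.0207e+09 = 0.2939159 m
L = lambda / 2 = 0.2939159 / 2 = 0.1470 m

0.1470 m


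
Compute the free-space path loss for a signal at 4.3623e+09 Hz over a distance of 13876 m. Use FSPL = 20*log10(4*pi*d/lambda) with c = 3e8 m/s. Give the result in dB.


lambda = c / f = 3.0000e+08 / 4.3623e+09 = 0.06877106 m
FSPL = 20 * log10(4*pi*13876/0.06877106) = 128.1 dB

128.1 dB


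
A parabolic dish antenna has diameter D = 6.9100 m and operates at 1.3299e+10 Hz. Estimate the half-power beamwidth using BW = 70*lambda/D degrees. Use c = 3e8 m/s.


lambda = c / f = 3.0000e+08 / 1.3299e+10 = 0.02255809 m
BW = 70 * 0.02255809 / 6.9100 = 0.2285 deg

0.2285 deg


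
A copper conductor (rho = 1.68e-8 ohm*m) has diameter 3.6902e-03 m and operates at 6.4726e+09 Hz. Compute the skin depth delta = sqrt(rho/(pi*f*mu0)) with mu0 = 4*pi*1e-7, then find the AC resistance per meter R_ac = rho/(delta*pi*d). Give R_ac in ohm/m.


delta = sqrt(1.68e-8 / (pi * 6.4726e+09 * 4*pi*1e-7)) = 8.108404e-07 m
R_ac = 1.68e-8 / (8.108404e-07 * pi * 3.6902e-03) = 1.787 ohm/m

1.787 ohm/m


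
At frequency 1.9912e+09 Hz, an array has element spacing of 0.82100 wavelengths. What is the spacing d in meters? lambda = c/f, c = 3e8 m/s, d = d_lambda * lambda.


lambda = c / f = 3.0000e+08 / 1.9912e+09 = 0.1506629 m
d = 0.82100 * 0.1506629 = 0.1237 m

0.1237 m


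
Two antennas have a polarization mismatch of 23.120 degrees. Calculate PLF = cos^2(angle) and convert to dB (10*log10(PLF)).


PLF_linear = cos^2(23.120 deg) = 0.8458196
PLF_dB = 10 * log10(0.8458196) = -0.7272 dB

-0.7272 dB


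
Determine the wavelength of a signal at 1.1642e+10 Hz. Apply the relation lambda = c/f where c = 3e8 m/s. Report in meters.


lambda = c / f = 3.0000e+08 / 1.1642e+10 = 0.02577 m

0.02577 m


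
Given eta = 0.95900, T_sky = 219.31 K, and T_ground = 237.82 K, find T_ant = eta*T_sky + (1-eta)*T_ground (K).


T_ant = 0.95900 * 219.31 + (1 - 0.95900) * 237.82 = 220.1 K

220.1 K


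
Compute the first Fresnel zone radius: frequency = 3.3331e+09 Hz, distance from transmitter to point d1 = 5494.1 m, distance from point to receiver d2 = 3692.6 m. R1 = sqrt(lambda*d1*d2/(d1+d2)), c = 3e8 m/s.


lambda = c / f = 3.0000e+08 / 3.3331e+09 = 0.09000630 m
R1 = sqrt(0.09000630 * 5494.1 * 3692.6 / (5494.1 + 3692.6)) = 14.10 m

14.10 m


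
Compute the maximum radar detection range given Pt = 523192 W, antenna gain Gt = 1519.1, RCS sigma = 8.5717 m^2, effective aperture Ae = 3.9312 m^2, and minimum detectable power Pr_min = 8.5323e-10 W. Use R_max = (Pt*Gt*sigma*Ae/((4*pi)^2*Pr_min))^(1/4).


R^4 = 523192*1519.1*8.5717*3.9312 / ((4*pi)^2 * 8.5323e-10) = 1.987713e+17
R_max = 1.987713e+17^0.25 = 21115 m

21115 m


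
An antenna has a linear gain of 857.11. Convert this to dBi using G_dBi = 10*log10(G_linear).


G_dBi = 10 * log10(857.11) = 29.33 dBi

29.33 dBi


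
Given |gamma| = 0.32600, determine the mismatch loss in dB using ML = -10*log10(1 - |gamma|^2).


ML = -10 * log10(1 - 0.32600^2) = -10 * log10(0.893724) = 0.4880 dB

0.4880 dB


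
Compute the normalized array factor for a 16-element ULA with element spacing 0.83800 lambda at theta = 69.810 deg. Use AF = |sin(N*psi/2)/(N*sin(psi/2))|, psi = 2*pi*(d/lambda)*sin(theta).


psi = 2*pi*0.83800*sin(69.810 deg) = 4.941773 rad
AF = |sin(16*4.941773/2) / (16*sin(4.941773/2))| = 0.09707

0.09707


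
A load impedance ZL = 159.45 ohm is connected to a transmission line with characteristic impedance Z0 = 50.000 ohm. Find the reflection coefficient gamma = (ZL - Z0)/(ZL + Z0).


gamma = (159.45 - 50.000) / (159.45 + 50.000) = 0.5226

0.5226


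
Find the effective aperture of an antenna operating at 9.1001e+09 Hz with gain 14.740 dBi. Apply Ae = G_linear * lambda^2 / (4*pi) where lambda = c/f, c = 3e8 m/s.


lambda = c / f = 3.0000e+08 / 9.1001e+09 = 0.03296667 m
G_linear = 10^(14.740/10) = 29.78516
Ae = G_linear * lambda^2 / (4*pi) = 29.78516 * 0.03296667^2 / (4*pi) = 2.576e-03 m^2

2.576e-03 m^2


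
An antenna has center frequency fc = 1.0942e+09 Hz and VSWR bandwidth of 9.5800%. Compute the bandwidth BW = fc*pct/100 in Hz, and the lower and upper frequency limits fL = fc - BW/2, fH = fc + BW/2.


BW = 1.0942e+09 * 9.5800/100 = 1.048244e+08 Hz
fL = 1.0942e+09 - 1.048244e+08/2 = 1.042e+09 Hz
fH = 1.0942e+09 + 1.048244e+08/2 = 1.147e+09 Hz

BW=1.048e+08 Hz, fL=1.042e+09 Hz, fH=1.147e+09 Hz


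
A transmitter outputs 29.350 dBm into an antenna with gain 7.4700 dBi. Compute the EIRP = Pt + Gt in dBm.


EIRP = Pt + Gt = 29.350 + 7.4700 = 36.82 dBm

36.82 dBm


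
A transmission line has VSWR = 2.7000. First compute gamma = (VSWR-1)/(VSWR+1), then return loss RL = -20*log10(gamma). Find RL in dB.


gamma = (2.7000 - 1) / (2.7000 + 1) = 0.4594595
RL = -20 * log10(0.4594595) = 6.755 dB

6.755 dB


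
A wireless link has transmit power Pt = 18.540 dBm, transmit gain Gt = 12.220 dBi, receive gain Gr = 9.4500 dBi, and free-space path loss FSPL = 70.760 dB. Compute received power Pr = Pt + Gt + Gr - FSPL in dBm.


Pr = 18.540 + 12.220 + 9.4500 - 70.760 = -30.55 dBm

-30.55 dBm


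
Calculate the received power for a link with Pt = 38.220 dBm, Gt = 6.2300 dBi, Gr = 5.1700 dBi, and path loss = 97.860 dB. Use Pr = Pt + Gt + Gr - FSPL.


Pr = 38.220 + 6.2300 + 5.1700 - 97.860 = -48.24 dBm

-48.24 dBm


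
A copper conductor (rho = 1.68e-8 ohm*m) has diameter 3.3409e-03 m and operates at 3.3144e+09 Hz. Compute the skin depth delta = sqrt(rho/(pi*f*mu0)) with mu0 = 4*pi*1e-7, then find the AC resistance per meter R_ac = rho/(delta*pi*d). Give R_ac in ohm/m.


delta = sqrt(1.68e-8 / (pi * 3.3144e+09 * 4*pi*1e-7)) = 1.133111e-06 m
R_ac = 1.68e-8 / (1.133111e-06 * pi * 3.3409e-03) = 1.413 ohm/m

1.413 ohm/m


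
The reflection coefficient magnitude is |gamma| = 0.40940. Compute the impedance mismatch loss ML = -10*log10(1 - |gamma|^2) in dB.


ML = -10 * log10(1 - 0.40940^2) = -10 * log10(0.83239164) = 0.7967 dB

0.7967 dB


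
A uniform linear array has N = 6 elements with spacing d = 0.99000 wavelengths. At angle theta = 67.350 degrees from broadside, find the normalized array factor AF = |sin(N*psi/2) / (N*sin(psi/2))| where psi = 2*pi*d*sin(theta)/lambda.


psi = 2*pi*0.99000*sin(67.350 deg) = 5.740606 rad
AF = |sin(6*5.740606/2) / (6*sin(5.740606/2))| = 0.6209

0.6209


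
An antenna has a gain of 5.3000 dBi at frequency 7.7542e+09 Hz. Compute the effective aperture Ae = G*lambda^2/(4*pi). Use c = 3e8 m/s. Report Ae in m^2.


lambda = c / f = 3.0000e+08 / 7.7542e+09 = 0.03868871 m
G_linear = 10^(5.3000/10) = 3.388442
Ae = G_linear * lambda^2 / (4*pi) = 3.388442 * 0.03868871^2 / (4*pi) = 4.036e-04 m^2

4.036e-04 m^2


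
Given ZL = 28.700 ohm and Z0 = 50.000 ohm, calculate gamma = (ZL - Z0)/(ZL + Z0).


gamma = (28.700 - 50.000) / (28.700 + 50.000) = -0.2706

-0.2706


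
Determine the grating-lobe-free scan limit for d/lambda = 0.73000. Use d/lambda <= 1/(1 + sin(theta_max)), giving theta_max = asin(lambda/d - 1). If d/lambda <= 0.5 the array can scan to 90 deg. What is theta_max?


lambda/d - 1 = 1/0.73000 - 1 = 0.3698630
theta_max = asin(0.3698630) = 21.71 deg

21.71 deg


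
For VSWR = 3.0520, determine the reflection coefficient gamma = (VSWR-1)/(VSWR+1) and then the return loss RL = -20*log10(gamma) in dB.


gamma = (3.0520 - 1) / (3.0520 + 1) = 0.5064166
RL = -20 * log10(0.5064166) = 5.910 dB

5.910 dB


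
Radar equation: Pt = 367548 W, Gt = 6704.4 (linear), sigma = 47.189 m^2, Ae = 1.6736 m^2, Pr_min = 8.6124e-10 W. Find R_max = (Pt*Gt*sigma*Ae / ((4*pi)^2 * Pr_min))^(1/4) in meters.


R^4 = 367548*6704.4*47.189*1.6736 / ((4*pi)^2 * 8.6124e-10) = 1.430944e+18
R_max = 1.430944e+18^0.25 = 34586 m

34586 m


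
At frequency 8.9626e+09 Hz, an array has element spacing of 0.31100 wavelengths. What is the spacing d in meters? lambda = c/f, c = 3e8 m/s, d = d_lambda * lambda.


lambda = c / f = 3.0000e+08 / 8.9626e+09 = 0.03347243 m
d = 0.31100 * 0.03347243 = 0.01041 m

0.01041 m


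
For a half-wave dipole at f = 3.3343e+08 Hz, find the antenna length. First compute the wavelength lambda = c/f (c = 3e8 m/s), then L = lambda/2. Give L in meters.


lambda = c / f = 3.0000e+08 / 3.3343e+08 = 0.8997391 m
L = lambda / 2 = 0.8997391 / 2 = 0.4499 m

0.4499 m


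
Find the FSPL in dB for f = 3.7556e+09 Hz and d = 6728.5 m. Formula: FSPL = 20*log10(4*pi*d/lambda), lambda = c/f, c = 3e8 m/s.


lambda = c / f = 3.0000e+08 / 3.7556e+09 = 0.07988071 m
FSPL = 20 * log10(4*pi*6728.5/0.07988071) = 120.5 dB

120.5 dB


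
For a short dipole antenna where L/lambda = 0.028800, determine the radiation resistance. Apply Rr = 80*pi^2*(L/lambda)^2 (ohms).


Rr = 80 * pi^2 * (0.028800)^2 = 80 * 9.869604 * 8.294400e-04 = 0.6549 ohm

0.6549 ohm


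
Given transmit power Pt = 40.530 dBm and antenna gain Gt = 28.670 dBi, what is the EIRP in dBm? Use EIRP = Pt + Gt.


EIRP = Pt + Gt = 40.530 + 28.670 = 69.20 dBm

69.20 dBm


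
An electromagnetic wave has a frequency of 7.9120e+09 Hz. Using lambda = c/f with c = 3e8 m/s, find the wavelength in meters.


lambda = c / f = 3.0000e+08 / 7.9120e+09 = 0.03792 m

0.03792 m


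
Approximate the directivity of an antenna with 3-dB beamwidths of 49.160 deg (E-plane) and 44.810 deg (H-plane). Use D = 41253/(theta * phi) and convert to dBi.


D_linear = 41253 / (49.160 * 44.810) = 18.72702
D_dBi = 10 * log10(18.72702) = 12.72 dBi

12.72 dBi


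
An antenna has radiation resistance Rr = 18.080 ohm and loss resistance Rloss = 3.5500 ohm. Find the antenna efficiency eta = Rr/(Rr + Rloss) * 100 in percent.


eta = 18.080 / (18.080 + 3.5500) * 100 = 83.59%

83.59%


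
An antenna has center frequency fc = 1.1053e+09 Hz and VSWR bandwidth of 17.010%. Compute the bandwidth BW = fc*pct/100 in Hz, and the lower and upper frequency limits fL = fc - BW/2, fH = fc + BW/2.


BW = 1.1053e+09 * 17.010/100 = 1.880115e+08 Hz
fL = 1.1053e+09 - 1.880115e+08/2 = 1.011e+09 Hz
fH = 1.1053e+09 + 1.880115e+08/2 = 1.199e+09 Hz

BW=1.880e+08 Hz, fL=1.011e+09 Hz, fH=1.199e+09 Hz


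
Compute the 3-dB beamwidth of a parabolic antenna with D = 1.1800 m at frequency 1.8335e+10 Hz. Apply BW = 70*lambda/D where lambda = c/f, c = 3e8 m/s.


lambda = c / f = 3.0000e+08 / 1.8335e+10 = 0.01636215 m
BW = 70 * 0.01636215 / 1.1800 = 0.9706 deg

0.9706 deg


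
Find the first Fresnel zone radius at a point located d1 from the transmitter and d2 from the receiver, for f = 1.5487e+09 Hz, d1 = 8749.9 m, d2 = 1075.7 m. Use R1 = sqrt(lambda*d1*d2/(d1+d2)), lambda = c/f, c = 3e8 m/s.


lambda = c / f = 3.0000e+08 / 1.5487e+09 = 0.1937109 m
R1 = sqrt(0.1937109 * 8749.9 * 1075.7 / (8749.9 + 1075.7)) = 13.62 m

13.62 m


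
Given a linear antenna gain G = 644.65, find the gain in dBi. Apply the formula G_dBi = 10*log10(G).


G_dBi = 10 * log10(644.65) = 28.09 dBi

28.09 dBi


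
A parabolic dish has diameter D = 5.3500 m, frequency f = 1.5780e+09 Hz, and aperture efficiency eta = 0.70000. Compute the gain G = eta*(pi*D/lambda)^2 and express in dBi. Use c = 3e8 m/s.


lambda = c / f = 3.0000e+08 / 1.5780e+09 = 0.1901141 m
G_linear = 0.70000 * (pi * 5.3500 / 0.1901141)^2 = 5471.126
G_dBi = 10 * log10(5471.126) = 37.38 dBi

37.38 dBi


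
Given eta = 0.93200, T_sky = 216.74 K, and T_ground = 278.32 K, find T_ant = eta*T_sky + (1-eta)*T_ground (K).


T_ant = 0.93200 * 216.74 + (1 - 0.93200) * 278.32 = 220.9 K

220.9 K


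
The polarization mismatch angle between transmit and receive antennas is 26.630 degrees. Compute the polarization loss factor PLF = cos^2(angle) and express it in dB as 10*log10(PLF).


PLF_linear = cos^2(26.630 deg) = 0.7990924
PLF_dB = 10 * log10(0.7990924) = -0.9740 dB

-0.9740 dB


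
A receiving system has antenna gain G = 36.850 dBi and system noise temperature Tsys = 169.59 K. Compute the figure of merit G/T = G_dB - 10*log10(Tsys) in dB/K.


G/T = 36.850 - 10*log10(169.59) = 36.850 - 22.29400 = 14.56 dB/K

14.56 dB/K


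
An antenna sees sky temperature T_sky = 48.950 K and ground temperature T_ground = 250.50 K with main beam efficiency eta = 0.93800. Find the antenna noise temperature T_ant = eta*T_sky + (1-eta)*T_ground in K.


T_ant = 0.93800 * 48.950 + (1 - 0.93800) * 250.50 = 61.45 K

61.45 K


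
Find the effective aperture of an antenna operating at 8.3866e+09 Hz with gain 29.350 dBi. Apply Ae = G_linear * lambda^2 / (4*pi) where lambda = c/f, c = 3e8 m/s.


lambda = c / f = 3.0000e+08 / 8.3866e+09 = 0.03577135 m
G_linear = 10^(29.350/10) = 860.9938
Ae = G_linear * lambda^2 / (4*pi) = 860.9938 * 0.03577135^2 / (4*pi) = 0.08767 m^2

0.08767 m^2


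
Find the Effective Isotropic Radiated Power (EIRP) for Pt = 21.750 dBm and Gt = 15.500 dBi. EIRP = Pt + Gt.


EIRP = Pt + Gt = 21.750 + 15.500 = 37.25 dBm

37.25 dBm


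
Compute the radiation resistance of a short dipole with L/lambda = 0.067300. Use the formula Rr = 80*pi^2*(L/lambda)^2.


Rr = 80 * pi^2 * (0.067300)^2 = 80 * 9.869604 * 4.529290e-03 = 3.576 ohm

3.576 ohm


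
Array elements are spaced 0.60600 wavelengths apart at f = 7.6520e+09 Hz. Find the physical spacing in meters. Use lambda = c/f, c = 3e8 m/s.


lambda = c / f = 3.0000e+08 / 7.6520e+09 = 0.03920544 m
d = 0.60600 * 0.03920544 = 0.02376 m

0.02376 m


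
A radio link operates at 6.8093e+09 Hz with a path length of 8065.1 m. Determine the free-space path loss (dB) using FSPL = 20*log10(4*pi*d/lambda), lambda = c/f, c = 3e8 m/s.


lambda = c / f = 3.0000e+08 / 6.8093e+09 = 0.04405739 m
FSPL = 20 * log10(4*pi*8065.1/0.04405739) = 127.2 dB

127.2 dB


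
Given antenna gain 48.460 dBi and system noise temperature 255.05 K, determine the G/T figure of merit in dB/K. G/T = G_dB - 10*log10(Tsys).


G/T = 48.460 - 10*log10(255.05) = 48.460 - 24.06625 = 24.39 dB/K

24.39 dB/K


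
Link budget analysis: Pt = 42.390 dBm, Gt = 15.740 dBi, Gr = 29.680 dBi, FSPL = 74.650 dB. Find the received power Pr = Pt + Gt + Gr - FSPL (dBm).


Pr = 42.390 + 15.740 + 29.680 - 74.650 = 13.16 dBm

13.16 dBm


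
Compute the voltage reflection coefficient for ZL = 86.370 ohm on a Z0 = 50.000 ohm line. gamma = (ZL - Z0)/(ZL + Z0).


gamma = (86.370 - 50.000) / (86.370 + 50.000) = 0.2667

0.2667


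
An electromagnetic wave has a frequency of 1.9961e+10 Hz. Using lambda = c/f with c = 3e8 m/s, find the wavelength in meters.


lambda = c / f = 3.0000e+08 / 1.9961e+10 = 0.01503 m

0.01503 m


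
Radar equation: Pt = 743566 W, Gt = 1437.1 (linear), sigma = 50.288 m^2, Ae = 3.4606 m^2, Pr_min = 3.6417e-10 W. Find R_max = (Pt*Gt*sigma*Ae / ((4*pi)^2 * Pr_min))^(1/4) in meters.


R^4 = 743566*1437.1*50.288*3.4606 / ((4*pi)^2 * 3.6417e-10) = 3.233690e+18
R_max = 3.233690e+18^0.25 = 42406 m

42406 m


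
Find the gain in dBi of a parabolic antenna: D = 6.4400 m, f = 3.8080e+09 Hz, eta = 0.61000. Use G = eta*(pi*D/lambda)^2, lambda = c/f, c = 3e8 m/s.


lambda = c / f = 3.0000e+08 / 3.8080e+09 = 0.07878151 m
G_linear = 0.61000 * (pi * 6.4400 / 0.07878151)^2 = 40230.25
G_dBi = 10 * log10(40230.25) = 46.05 dBi

46.05 dBi


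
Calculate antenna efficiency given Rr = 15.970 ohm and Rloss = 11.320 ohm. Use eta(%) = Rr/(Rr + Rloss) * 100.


eta = 15.970 / (15.970 + 11.320) * 100 = 58.52%

58.52%


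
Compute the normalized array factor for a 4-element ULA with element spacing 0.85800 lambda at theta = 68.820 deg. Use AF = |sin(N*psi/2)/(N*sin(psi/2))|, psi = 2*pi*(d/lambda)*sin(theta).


psi = 2*pi*0.85800*sin(68.820 deg) = 5.026813 rad
AF = |sin(4*5.026813/2) / (4*sin(5.026813/2))| = 0.2502

0.2502


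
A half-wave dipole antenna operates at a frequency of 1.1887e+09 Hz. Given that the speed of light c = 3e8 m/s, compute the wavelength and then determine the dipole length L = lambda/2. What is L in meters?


lambda = c / f = 3.0000e+08 / 1.1887e+09 = 0.2523765 m
L = lambda / 2 = 0.2523765 / 2 = 0.1262 m

0.1262 m


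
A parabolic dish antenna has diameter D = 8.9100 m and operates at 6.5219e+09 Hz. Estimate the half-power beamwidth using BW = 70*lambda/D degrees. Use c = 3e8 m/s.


lambda = c / f = 3.0000e+08 / 6.5219e+09 = 0.04599887 m
BW = 70 * 0.04599887 / 8.9100 = 0.3614 deg

0.3614 deg


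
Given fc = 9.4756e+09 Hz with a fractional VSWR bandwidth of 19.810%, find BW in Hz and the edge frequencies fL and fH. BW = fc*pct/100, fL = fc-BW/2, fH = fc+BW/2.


BW = 9.4756e+09 * 19.810/100 = 1.877116e+09 Hz
fL = 9.4756e+09 - 1.877116e+09/2 = 8.537e+09 Hz
fH = 9.4756e+09 + 1.877116e+09/2 = 1.041e+10 Hz

BW=1.877e+09 Hz, fL=8.537e+09 Hz, fH=1.041e+10 Hz
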